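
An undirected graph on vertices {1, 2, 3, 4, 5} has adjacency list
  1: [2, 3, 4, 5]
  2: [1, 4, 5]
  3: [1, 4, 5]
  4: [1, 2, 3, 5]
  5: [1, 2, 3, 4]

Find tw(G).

A width-3 tree decomposition is:
Bags: B1 = {1, 3, 4, 5}  B2 = {1, 2, 4, 5}
Tree: B1–B2
Every bag has size at most 4, so the width is 4 − 1 = 3 and tw(G) ≤ 3. Conversely, {1, 2, 4, 5} is a clique of size 4, and the vertices of any clique must share a bag in every tree decomposition; so some bag has ≥ 4 vertices and tw(G) ≥ 3. Therefore the treewidth is 3.

3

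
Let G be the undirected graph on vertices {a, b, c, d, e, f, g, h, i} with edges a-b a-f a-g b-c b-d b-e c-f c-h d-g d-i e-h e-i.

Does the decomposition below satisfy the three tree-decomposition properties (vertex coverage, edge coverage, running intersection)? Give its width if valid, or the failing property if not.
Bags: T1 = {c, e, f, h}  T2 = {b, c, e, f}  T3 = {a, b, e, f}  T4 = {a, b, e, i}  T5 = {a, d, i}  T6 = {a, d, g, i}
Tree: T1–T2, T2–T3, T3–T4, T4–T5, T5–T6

A tree decomposition must satisfy three properties: every vertex lies in some bag; for every edge, both endpoints lie together in some bag; and for every vertex, the bags containing it form a connected subtree. Here edge (b,d) lies in no bag, so the decomposition is invalid.

No — edge (b,d) lies in no bag.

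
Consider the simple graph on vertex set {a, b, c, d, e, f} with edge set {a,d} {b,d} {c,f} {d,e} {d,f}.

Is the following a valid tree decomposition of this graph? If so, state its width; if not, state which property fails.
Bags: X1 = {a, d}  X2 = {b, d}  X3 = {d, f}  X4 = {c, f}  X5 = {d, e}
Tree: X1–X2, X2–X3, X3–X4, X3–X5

Vertex coverage: the bags together contain {a, b, c, d, e, f}, the full vertex set. Edge coverage: each edge of G has both endpoints in at least one bag. Running intersection: for every vertex, the bags containing it form a connected subtree. All three properties hold, so this is a valid tree decomposition of width max|bag| − 1 = 1, and hence tw(G) ≤ 1.

Yes; width 1.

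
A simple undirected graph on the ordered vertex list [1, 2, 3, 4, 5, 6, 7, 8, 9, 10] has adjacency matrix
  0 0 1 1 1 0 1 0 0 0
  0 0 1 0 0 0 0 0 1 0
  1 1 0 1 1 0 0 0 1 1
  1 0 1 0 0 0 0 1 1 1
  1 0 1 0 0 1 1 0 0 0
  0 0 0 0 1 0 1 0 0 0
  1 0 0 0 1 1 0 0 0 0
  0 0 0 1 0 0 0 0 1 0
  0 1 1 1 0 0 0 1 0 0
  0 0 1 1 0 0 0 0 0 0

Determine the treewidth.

A width-2 tree decomposition is:
Bags: B1 = {4, 8, 9}  B2 = {3, 4, 9}  B3 = {3, 4, 10}  B4 = {2, 3, 9}  B5 = {1, 3, 4}  B6 = {1, 3, 5}  B7 = {1, 5, 7}  B8 = {5, 6, 7}
Tree: B1–B2, B2–B3, B2–B4, B2–B5, B5–B6, B6–B7, B7–B8
Each bag holds 3 vertices, so the decomposition has width 2, which upper-bounds the treewidth. For the lower bound, the 3 vertices {4, 8, 9} are pairwise adjacent, and any tree decomposition puts a clique entirely inside one bag — forcing width ≥ 2. Hence tw(G) = 2 exactly.

2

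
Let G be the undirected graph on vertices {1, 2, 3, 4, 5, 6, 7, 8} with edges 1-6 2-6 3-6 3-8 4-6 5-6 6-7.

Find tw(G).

1

A width-1 tree decomposition is:
Bags: B1 = {2, 6}  B2 = {4, 6}  B3 = {3, 6}  B4 = {5, 6}  B5 = {6, 7}  B6 = {3, 8}  B7 = {1, 6}
Tree: B1–B2, B1–B3, B2–B4, B1–B5, B3–B6, B1–B7
Every bag has size at most 2, so the width is 2 − 1 = 1 and tw(G) ≤ 1. G has an edge, so its treewidth is at least 1. The upper and lower bounds meet at 1, so that is the treewidth.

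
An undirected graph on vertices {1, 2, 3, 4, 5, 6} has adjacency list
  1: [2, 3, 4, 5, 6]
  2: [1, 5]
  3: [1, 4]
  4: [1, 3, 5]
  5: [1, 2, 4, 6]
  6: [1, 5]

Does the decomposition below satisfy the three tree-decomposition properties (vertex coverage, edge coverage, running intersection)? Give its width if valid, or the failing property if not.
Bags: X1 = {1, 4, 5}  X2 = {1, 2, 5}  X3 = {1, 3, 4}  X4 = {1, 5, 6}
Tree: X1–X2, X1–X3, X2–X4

Yes; width 2.

Vertex coverage: the bags together contain {1, 2, 3, 4, 5, 6}, the full vertex set. Edge coverage: each edge of G has both endpoints in at least one bag. Running intersection: for every vertex, the bags containing it form a connected subtree. All three properties hold, so this is a valid tree decomposition of width max|bag| − 1 = 2, and hence tw(G) ≤ 2.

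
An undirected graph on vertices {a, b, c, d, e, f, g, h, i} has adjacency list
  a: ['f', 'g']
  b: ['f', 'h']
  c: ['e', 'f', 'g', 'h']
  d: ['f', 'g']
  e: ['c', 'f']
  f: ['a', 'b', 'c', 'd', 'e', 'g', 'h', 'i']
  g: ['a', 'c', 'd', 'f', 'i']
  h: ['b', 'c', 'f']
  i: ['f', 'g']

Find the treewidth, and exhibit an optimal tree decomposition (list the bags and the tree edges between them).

Every bag has size at most 3, so the width is 3 − 1 = 2 and tw(G) ≤ 2. Conversely, {d, f, g} is a clique of size 3, and the vertices of any clique must share a bag in every tree decomposition; so some bag has ≥ 3 vertices and tw(G) ≥ 2. The upper and lower bounds meet at 2, so that is the treewidth.

Treewidth 2.
Bags: B1 = {f, g, i}  B2 = {d, f, g}  B3 = {c, f, g}  B4 = {c, f, h}  B5 = {a, f, g}  B6 = {b, f, h}  B7 = {c, e, f}
Tree: B1–B2, B1–B3, B3–B4, B3–B5, B4–B6, B3–B7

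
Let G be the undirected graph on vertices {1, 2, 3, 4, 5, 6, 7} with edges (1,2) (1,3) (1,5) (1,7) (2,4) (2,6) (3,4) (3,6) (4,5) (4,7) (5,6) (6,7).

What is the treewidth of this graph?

3

A width-3 tree decomposition is:
Bags: B1 = {1, 2, 4, 6}  B2 = {1, 4, 5, 6}  B3 = {1, 3, 4, 6}  B4 = {1, 4, 6, 7}
Tree: B1–B2, B2–B3, B3–B4
The largest bag has 4 vertices, giving width 3; this decomposition certifies tw(G) ≤ 3. For the lower bound: the 4 vertex sets {2,6}, {4,5}, {1}, {3} are disjoint, each induces a connected subgraph, and every pair is joined by at least one edge of G. Contracting each set to a single vertex therefore yields K_{4} as a minor, and since treewidth is minor-monotone, tw(G) ≥ tw(K_{4}) = 3. Combining the bounds, tw(G) = 3.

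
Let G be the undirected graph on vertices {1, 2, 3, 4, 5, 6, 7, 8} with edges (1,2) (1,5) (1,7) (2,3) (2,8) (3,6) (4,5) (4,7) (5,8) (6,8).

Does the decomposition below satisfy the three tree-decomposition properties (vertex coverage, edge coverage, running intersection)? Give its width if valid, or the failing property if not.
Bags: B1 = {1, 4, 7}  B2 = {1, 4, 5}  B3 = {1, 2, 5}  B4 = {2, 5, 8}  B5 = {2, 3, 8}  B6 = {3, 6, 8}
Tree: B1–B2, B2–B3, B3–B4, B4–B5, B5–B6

Every vertex of G appears in some bag (union = {1, 2, 3, 4, 5, 6, 7, 8}); every edge is covered by a bag; and for each vertex v the set of bags containing v is connected in the bag tree. The decomposition is therefore valid. The largest bag has 3 vertices, so the width is 2.

Yes; width 2.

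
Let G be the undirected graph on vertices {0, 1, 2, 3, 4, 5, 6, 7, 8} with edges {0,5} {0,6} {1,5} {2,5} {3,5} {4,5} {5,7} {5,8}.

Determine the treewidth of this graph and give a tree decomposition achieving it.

The largest bag has 2 vertices, giving width 1; this decomposition certifies tw(G) ≤ 1. Any graph with an edge has treewidth ≥ 1, and G has the edge 5–0. Hence tw(G) = 1 exactly.

Treewidth 1.
One such decomposition:
Bags: B1 = {0, 5}  B2 = {2, 5}  B3 = {3, 5}  B4 = {1, 5}  B5 = {5, 8}  B6 = {4, 5}  B7 = {5, 7}  B8 = {0, 6}
Tree: B1–B2, B2–B3, B1–B4, B1–B5, B2–B6, B4–B7, B1–B8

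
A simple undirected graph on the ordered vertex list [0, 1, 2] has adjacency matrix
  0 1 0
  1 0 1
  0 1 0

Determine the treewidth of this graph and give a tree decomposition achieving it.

Treewidth 1.
One optimal decomposition is:
Bags: B1 = {1, 2}  B2 = {0, 1}
Tree: B1–B2

The largest bag has 2 vertices, giving width 1; this decomposition certifies tw(G) ≤ 1. G has an edge, so its treewidth is at least 1. Therefore the treewidth is 1.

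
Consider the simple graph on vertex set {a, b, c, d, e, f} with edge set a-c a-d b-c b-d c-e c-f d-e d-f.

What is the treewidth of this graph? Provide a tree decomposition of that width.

Every bag has size at most 3, so the width is 3 − 1 = 2 and tw(G) ≤ 2. The edges d–b–c–a–d form a cycle, so G is not a tree and its treewidth is at least 2. Hence tw(G) = 2 exactly.

Treewidth 2.
One such decomposition:
Bags: B1 = {b, c, d}  B2 = {a, c, d}  B3 = {c, d, f}  B4 = {c, d, e}
Tree: B1–B2, B2–B3, B3–B4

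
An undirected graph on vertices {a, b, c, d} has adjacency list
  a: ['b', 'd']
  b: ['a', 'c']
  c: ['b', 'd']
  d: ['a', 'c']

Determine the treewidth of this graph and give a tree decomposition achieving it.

Treewidth 2.
Bags: B1 = {b, c, d}  B2 = {a, b, d}
Tree: B1–B2

Each bag holds 3 vertices, so the decomposition has width 2, which upper-bounds the treewidth. Since d–c–b–a–d is a cycle in G, G is not acyclic. Forests are exactly the graphs of treewidth ≤ 1, so tw(G) ≥ 2. Hence tw(G) = 2 exactly.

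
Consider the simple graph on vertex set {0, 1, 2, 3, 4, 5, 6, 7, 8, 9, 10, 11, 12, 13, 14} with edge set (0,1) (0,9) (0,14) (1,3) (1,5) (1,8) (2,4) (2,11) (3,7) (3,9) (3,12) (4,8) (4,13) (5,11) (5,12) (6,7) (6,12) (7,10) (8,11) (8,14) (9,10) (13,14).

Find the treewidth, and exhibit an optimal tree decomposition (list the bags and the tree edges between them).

Each bag holds 4 vertices, so the decomposition has width 3, which upper-bounds the treewidth. For the lower bound: the 4 vertex sets {2,4,13}, {11}, {8}, {0,1,5,14} are disjoint, each induces a connected subgraph, and every pair is joined by at least one edge of G. Contracting each set to a single vertex therefore yields K_{4} as a minor, and since treewidth is minor-monotone, tw(G) ≥ tw(K_{4}) = 3. Hence tw(G) = 3 exactly.

Treewidth 3.
Bags: B1 = {2, 4, 11, 13}  B2 = {4, 8, 11, 13}  B3 = {8, 11, 13, 14}  B4 = {5, 8, 11, 14}  B5 = {1, 5, 8, 14}  B6 = {0, 1, 5, 14}  B7 = {0, 1, 5, 12}  B8 = {0, 1, 3, 12}  B9 = {0, 3, 9, 12}  B10 = {3, 6, 9, 12}  B11 = {3, 6, 7, 9}  B12 = {6, 7, 9, 10}
Tree: B1–B2, B2–B3, B3–B4, B4–B5, B5–B6, B6–B7, B7–B8, B8–B9, B9–B10, B10–B11, B11–B12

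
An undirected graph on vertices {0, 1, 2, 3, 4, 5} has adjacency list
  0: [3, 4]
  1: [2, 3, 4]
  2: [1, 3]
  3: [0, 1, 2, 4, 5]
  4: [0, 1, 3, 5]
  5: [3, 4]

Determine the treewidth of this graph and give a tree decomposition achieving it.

Every bag has size at most 3, so the width is 3 − 1 = 2 and tw(G) ≤ 2. For the lower bound, the 3 vertices {1, 2, 3} are pairwise adjacent, and any tree decomposition puts a clique entirely inside one bag — forcing width ≥ 2. Hence tw(G) = 2 exactly.

Treewidth 2.
One optimal decomposition is:
Bags: B1 = {1, 3, 4}  B2 = {1, 2, 3}  B3 = {3, 4, 5}  B4 = {0, 3, 4}
Tree: B1–B2, B1–B3, B3–B4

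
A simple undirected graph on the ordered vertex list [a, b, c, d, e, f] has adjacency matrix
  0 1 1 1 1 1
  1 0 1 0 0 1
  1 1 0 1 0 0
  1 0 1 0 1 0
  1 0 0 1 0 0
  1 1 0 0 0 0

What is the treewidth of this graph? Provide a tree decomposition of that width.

The largest bag has 3 vertices, giving width 2; this decomposition certifies tw(G) ≤ 2. For the lower bound, the 3 vertices {a, d, e} are pairwise adjacent, and any tree decomposition puts a clique entirely inside one bag — forcing width ≥ 2. Hence tw(G) = 2 exactly.

Treewidth 2.
One optimal decomposition is:
Bags: B1 = {a, b, c}  B2 = {a, c, d}  B3 = {a, d, e}  B4 = {a, b, f}
Tree: B1–B2, B2–B3, B1–B4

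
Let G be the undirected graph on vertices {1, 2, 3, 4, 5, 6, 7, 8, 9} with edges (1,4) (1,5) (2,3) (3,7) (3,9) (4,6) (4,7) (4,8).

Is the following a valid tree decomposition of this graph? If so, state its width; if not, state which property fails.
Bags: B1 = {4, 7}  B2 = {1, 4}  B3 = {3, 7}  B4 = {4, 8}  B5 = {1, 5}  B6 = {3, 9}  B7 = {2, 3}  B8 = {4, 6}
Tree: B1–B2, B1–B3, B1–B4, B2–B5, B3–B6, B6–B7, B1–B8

Checking the three conditions: (i) the bags cover all of {1, 2, 3, 4, 5, 6, 7, 8, 9}; (ii) for each edge, some bag contains both endpoints; (iii) the bags containing any fixed vertex form a subtree. All hold, so the decomposition is valid with width 2 − 1 = 1.

Yes; width 1.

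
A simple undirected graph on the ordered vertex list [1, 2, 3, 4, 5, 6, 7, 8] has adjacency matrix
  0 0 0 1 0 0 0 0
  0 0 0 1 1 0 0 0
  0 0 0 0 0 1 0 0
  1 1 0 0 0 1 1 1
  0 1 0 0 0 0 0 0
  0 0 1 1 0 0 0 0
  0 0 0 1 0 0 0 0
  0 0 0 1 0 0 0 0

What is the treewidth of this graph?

1

A width-1 tree decomposition is:
Bags: B1 = {2, 4}  B2 = {1, 4}  B3 = {4, 6}  B4 = {4, 7}  B5 = {4, 8}  B6 = {3, 6}  B7 = {2, 5}
Tree: B1–B2, B2–B3, B3–B4, B2–B5, B3–B6, B1–B7
The largest bag has 2 vertices, giving width 1; this decomposition certifies tw(G) ≤ 1. Any graph with an edge has treewidth ≥ 1, and G has the edge 2–4. Hence tw(G) = 1 exactly.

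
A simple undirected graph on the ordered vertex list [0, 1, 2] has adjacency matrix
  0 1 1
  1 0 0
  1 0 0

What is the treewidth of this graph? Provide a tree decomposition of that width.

Treewidth 1.
One optimal decomposition is:
Bags: B1 = {0, 2}  B2 = {0, 1}
Tree: B1–B2

The largest bag has 2 vertices, giving width 1; this decomposition certifies tw(G) ≤ 1. Any graph with an edge has treewidth ≥ 1, and G has the edge 0–2. Therefore the treewidth is 1.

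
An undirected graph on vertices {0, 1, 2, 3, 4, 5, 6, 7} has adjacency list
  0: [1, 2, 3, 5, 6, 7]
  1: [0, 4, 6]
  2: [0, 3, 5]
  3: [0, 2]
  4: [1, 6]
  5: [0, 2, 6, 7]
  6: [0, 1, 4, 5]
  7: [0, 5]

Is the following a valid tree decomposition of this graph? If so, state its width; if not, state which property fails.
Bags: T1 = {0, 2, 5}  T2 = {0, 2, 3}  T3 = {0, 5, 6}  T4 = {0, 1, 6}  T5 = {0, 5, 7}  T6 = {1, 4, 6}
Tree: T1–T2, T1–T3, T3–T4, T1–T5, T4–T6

Checking the three conditions: (i) the bags cover all of {0, 1, 2, 3, 4, 5, 6, 7}; (ii) for each edge, some bag contains both endpoints; (iii) the bags containing any fixed vertex form a subtree. All hold, so the decomposition is valid with width 3 − 1 = 2.

Yes; width 2.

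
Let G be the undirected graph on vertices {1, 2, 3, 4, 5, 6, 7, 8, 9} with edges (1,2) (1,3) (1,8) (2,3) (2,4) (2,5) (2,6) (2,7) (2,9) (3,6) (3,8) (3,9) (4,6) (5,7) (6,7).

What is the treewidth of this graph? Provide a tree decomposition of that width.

The largest bag has 3 vertices, giving width 2; this decomposition certifies tw(G) ≤ 2. On the other hand G contains the 3-clique {1, 3, 8}. A clique must lie in a single bag of any decomposition, so no decomposition can have width below 2. Hence tw(G) = 2 exactly.

Treewidth 2.
Bags: B1 = {2, 3, 6}  B2 = {2, 4, 6}  B3 = {1, 2, 3}  B4 = {2, 6, 7}  B5 = {1, 3, 8}  B6 = {2, 3, 9}  B7 = {2, 5, 7}
Tree: B1–B2, B1–B3, B1–B4, B3–B5, B3–B6, B4–B7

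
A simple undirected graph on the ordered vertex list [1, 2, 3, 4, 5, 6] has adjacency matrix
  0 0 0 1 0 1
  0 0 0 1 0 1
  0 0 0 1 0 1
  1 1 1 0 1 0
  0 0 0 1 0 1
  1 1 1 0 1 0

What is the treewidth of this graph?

2

A width-2 tree decomposition is:
Bags: B1 = {3, 4, 6}  B2 = {1, 4, 6}  B3 = {4, 5, 6}  B4 = {2, 4, 6}
Tree: B1–B2, B2–B3, B3–B4
The largest bag has 3 vertices, giving width 2; this decomposition certifies tw(G) ≤ 2. For the lower bound, G contains the cycle 4–3–6–1–4, so G is not a forest; only forests have treewidth ≤ 1, hence tw(G) ≥ 2. The upper and lower bounds meet at 2, so that is the treewidth.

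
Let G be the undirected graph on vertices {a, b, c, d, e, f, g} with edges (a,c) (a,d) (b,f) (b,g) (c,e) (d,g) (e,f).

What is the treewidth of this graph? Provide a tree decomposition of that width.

Treewidth 2.
One such decomposition:
Bags: B1 = {b, d, g}  B2 = {b, d, f}  B3 = {d, e, f}  B4 = {c, d, e}  B5 = {a, c, d}
Tree: B1–B2, B2–B3, B3–B4, B4–B5

The largest bag has 3 vertices, giving width 2; this decomposition certifies tw(G) ≤ 2. For the lower bound, G contains the cycle d–g–b–f–e–c–a–d, so G is not a forest; only forests have treewidth ≤ 1, hence tw(G) ≥ 2. Combining the bounds, tw(G) = 2.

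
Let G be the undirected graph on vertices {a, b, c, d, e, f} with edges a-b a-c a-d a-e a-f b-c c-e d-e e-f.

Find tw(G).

A width-2 tree decomposition is:
Bags: B1 = {a, b, c}  B2 = {a, c, e}  B3 = {a, e, f}  B4 = {a, d, e}
Tree: B1–B2, B2–B3, B3–B4
The largest bag has 3 vertices, giving width 2; this decomposition certifies tw(G) ≤ 2. Conversely, {a, d, e} is a clique of size 3, and the vertices of any clique must share a bag in every tree decomposition; so some bag has ≥ 3 vertices and tw(G) ≥ 2. Hence tw(G) = 2 exactly.

2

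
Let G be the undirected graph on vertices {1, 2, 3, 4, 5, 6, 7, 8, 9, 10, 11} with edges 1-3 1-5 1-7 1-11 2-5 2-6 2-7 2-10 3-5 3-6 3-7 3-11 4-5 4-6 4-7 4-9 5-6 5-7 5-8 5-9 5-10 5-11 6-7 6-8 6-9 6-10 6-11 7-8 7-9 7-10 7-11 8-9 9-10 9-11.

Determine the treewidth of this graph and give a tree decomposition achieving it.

Each bag holds 5 vertices, so the decomposition has width 4, which upper-bounds the treewidth. Conversely, {1, 3, 5, 7, 11} is a clique of size 5, and the vertices of any clique must share a bag in every tree decomposition; so some bag has ≥ 5 vertices and tw(G) ≥ 4. The upper and lower bounds meet at 4, so that is the treewidth.

Treewidth 4.
One optimal decomposition is:
Bags: B1 = {3, 5, 6, 7, 11}  B2 = {5, 6, 7, 9, 11}  B3 = {4, 5, 6, 7, 9}  B4 = {5, 6, 7, 8, 9}  B5 = {1, 3, 5, 7, 11}  B6 = {5, 6, 7, 9, 10}  B7 = {2, 5, 6, 7, 10}
Tree: B1–B2, B2–B3, B2–B4, B1–B5, B4–B6, B6–B7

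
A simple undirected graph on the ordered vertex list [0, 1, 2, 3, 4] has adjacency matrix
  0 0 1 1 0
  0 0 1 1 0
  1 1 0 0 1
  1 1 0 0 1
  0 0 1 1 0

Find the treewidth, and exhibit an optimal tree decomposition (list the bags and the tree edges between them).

Treewidth 2.
One such decomposition:
Bags: B1 = {1, 2, 3}  B2 = {2, 3, 4}  B3 = {0, 2, 3}
Tree: B1–B2, B2–B3

The largest bag has 3 vertices, giving width 2; this decomposition certifies tw(G) ≤ 2. For the lower bound, G contains the cycle 3–1–2–4–3, so G is not a forest; only forests have treewidth ≤ 1, hence tw(G) ≥ 2. Hence tw(G) = 2 exactly.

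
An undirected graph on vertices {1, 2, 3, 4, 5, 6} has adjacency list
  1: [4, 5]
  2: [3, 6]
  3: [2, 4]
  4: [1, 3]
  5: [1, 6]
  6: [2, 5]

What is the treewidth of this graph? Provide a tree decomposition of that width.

Treewidth 2.
One such decomposition:
Bags: B1 = {2, 3, 6}  B2 = {3, 5, 6}  B3 = {1, 3, 5}  B4 = {1, 3, 4}
Tree: B1–B2, B2–B3, B3–B4

Each bag holds 3 vertices, so the decomposition has width 2, which upper-bounds the treewidth. The edges 3–2–6–5–1–4–3 form a cycle, so G is not a tree and its treewidth is at least 2. Hence tw(G) = 2 exactly.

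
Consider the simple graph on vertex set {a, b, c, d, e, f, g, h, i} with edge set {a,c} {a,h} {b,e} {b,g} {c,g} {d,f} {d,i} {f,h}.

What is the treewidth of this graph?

1

A width-1 tree decomposition is:
Bags: B1 = {b, e}  B2 = {b, g}  B3 = {c, g}  B4 = {a, c}  B5 = {a, h}  B6 = {f, h}  B7 = {d, f}  B8 = {d, i}
Tree: B1–B2, B2–B3, B3–B4, B4–B5, B5–B6, B6–B7, B7–B8
The largest bag has 2 vertices, giving width 1; this decomposition certifies tw(G) ≤ 1. G has an edge, so its treewidth is at least 1. Combining the bounds, tw(G) = 1.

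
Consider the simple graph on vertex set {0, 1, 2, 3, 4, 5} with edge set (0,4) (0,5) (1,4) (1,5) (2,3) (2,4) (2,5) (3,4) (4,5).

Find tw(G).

A width-2 tree decomposition is:
Bags: B1 = {2, 4, 5}  B2 = {0, 4, 5}  B3 = {1, 4, 5}  B4 = {2, 3, 4}
Tree: B1–B2, B1–B3, B1–B4
Every bag has size at most 3, so the width is 3 − 1 = 2 and tw(G) ≤ 2. For the lower bound, the 3 vertices {2, 3, 4} are pairwise adjacent, and any tree decomposition puts a clique entirely inside one bag — forcing width ≥ 2. Hence tw(G) = 2 exactly.

2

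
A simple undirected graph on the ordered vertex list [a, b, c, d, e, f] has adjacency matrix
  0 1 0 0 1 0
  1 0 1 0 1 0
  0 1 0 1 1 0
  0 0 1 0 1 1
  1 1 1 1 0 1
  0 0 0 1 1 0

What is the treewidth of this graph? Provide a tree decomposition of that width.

Each bag holds 3 vertices, so the decomposition has width 2, which upper-bounds the treewidth. Conversely, {c, d, e} is a clique of size 3, and the vertices of any clique must share a bag in every tree decomposition; so some bag has ≥ 3 vertices and tw(G) ≥ 2. Therefore the treewidth is 2.

Treewidth 2.
Bags: B1 = {d, e, f}  B2 = {c, d, e}  B3 = {b, c, e}  B4 = {a, b, e}
Tree: B1–B2, B2–B3, B3–B4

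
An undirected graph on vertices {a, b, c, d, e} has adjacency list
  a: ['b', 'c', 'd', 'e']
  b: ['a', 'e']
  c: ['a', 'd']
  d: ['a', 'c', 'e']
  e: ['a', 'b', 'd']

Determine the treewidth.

A width-2 tree decomposition is:
Bags: B1 = {a, d, e}  B2 = {a, c, d}  B3 = {a, b, e}
Tree: B1–B2, B1–B3
The largest bag has 3 vertices, giving width 2; this decomposition certifies tw(G) ≤ 2. For the lower bound, the 3 vertices {a, d, e} are pairwise adjacent, and any tree decomposition puts a clique entirely inside one bag — forcing width ≥ 2. Hence tw(G) = 2 exactly.

2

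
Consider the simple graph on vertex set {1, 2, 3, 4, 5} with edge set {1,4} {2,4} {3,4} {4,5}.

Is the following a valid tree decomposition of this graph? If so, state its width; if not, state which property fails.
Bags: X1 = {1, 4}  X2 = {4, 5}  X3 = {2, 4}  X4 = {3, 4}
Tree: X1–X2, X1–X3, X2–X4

Yes; width 1.

Every vertex of G appears in some bag (union = {1, 2, 3, 4, 5}); every edge is covered by a bag; and for each vertex v the set of bags containing v is connected in the bag tree. The decomposition is therefore valid. The largest bag has 2 vertices, so the width is 1.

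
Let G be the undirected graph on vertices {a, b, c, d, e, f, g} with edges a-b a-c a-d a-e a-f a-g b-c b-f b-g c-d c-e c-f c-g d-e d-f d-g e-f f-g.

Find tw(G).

4

A width-4 tree decomposition is:
Bags: B1 = {a, b, c, f, g}  B2 = {a, c, d, f, g}  B3 = {a, c, d, e, f}
Tree: B1–B2, B2–B3
Every bag has size at most 5, so the width is 5 − 1 = 4 and tw(G) ≤ 4. For the lower bound, the 5 vertices {a, c, d, f, g} are pairwise adjacent, and any tree decomposition puts a clique entirely inside one bag — forcing width ≥ 4. Hence tw(G) = 4 exactly.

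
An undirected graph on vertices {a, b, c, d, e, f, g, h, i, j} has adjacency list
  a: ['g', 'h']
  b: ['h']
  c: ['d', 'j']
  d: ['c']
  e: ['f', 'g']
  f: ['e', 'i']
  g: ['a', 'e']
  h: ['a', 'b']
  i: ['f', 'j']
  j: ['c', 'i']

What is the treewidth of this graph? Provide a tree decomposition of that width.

Treewidth 1.
One such decomposition:
Bags: B1 = {b, h}  B2 = {a, h}  B3 = {a, g}  B4 = {e, g}  B5 = {e, f}  B6 = {f, i}  B7 = {i, j}  B8 = {c, j}  B9 = {c, d}
Tree: B1–B2, B2–B3, B3–B4, B4–B5, B5–B6, B6–B7, B7–B8, B8–B9

Every bag has size at most 2, so the width is 2 − 1 = 1 and tw(G) ≤ 1. Since G has at least one edge (e.g. b–h), it is not an edgeless graph, so tw(G) ≥ 1. Hence tw(G) = 1 exactly.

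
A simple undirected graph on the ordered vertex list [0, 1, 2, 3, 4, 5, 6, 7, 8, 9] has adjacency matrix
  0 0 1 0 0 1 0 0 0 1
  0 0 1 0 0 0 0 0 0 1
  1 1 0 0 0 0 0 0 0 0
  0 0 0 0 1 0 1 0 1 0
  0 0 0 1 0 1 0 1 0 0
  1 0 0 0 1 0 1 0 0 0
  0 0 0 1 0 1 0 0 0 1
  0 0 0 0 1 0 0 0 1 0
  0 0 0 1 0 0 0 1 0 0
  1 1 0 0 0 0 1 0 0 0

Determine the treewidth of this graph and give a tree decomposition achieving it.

Every bag has size at most 3, so the width is 3 − 1 = 2 and tw(G) ≤ 2. Since 8–7–4–3–8 is a cycle in G, G is not acyclic. Forests are exactly the graphs of treewidth ≤ 1, so tw(G) ≥ 2. Combining the bounds, tw(G) = 2.

Treewidth 2.
Bags: B1 = {3, 7, 8}  B2 = {3, 4, 7}  B3 = {3, 4, 6}  B4 = {4, 5, 6}  B5 = {5, 6, 9}  B6 = {0, 5, 9}  B7 = {0, 1, 9}  B8 = {0, 1, 2}
Tree: B1–B2, B2–B3, B3–B4, B4–B5, B5–B6, B6–B7, B7–B8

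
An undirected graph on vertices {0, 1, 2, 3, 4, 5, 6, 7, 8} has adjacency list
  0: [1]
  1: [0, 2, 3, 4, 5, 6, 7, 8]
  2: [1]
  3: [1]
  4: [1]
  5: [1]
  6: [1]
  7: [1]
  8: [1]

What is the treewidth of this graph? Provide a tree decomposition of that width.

Each bag holds 2 vertices, so the decomposition has width 1, which upper-bounds the treewidth. Any graph with an edge has treewidth ≥ 1, and G has the edge 0–1. Combining the bounds, tw(G) = 1.

Treewidth 1.
One such decomposition:
Bags: B1 = {0, 1}  B2 = {1, 6}  B3 = {1, 5}  B4 = {1, 2}  B5 = {1, 3}  B6 = {1, 4}  B7 = {1, 8}  B8 = {1, 7}
Tree: B1–B2, B1–B3, B3–B4, B2–B5, B3–B6, B2–B7, B1–B8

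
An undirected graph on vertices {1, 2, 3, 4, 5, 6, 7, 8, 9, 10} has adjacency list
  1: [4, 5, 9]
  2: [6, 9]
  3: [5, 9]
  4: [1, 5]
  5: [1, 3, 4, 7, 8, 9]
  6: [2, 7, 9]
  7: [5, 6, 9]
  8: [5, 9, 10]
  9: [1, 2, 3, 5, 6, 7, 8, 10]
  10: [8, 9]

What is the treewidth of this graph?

2

A width-2 tree decomposition is:
Bags: B1 = {3, 5, 9}  B2 = {5, 7, 9}  B3 = {1, 5, 9}  B4 = {1, 4, 5}  B5 = {5, 8, 9}  B6 = {8, 9, 10}  B7 = {6, 7, 9}  B8 = {2, 6, 9}
Tree: B1–B2, B2–B3, B3–B4, B3–B5, B5–B6, B2–B7, B7–B8
The largest bag has 3 vertices, giving width 2; this decomposition certifies tw(G) ≤ 2. Conversely, {2, 6, 9} is a clique of size 3, and the vertices of any clique must share a bag in every tree decomposition; so some bag has ≥ 3 vertices and tw(G) ≥ 2. Combining the bounds, tw(G) = 2.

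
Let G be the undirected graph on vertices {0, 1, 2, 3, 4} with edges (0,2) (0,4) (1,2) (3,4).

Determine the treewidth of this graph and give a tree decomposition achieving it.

Treewidth 1.
One such decomposition:
Bags: B1 = {1, 2}  B2 = {0, 2}  B3 = {0, 4}  B4 = {3, 4}
Tree: B1–B2, B2–B3, B3–B4

The largest bag has 2 vertices, giving width 1; this decomposition certifies tw(G) ≤ 1. Any graph with an edge has treewidth ≥ 1, and G has the edge 1–2. Combining the bounds, tw(G) = 1.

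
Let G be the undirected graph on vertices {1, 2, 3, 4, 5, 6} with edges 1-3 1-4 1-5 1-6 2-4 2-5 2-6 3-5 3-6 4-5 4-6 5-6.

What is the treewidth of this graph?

A width-3 tree decomposition is:
Bags: B1 = {1, 3, 5, 6}  B2 = {1, 4, 5, 6}  B3 = {2, 4, 5, 6}
Tree: B1–B2, B2–B3
The largest bag has 4 vertices, giving width 3; this decomposition certifies tw(G) ≤ 3. For the lower bound, the 4 vertices {1, 3, 5, 6} are pairwise adjacent, and any tree decomposition puts a clique entirely inside one bag — forcing width ≥ 3. Combining the bounds, tw(G) = 3.

3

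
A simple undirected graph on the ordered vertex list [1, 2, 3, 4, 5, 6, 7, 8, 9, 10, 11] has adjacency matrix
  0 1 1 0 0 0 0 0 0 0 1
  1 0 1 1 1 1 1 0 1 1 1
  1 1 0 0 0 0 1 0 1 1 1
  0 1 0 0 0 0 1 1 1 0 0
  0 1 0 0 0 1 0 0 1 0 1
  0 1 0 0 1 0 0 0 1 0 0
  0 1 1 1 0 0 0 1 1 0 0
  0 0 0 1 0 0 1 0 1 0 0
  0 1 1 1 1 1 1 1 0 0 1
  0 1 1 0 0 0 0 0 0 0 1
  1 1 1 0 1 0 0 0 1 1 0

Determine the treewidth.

A width-3 tree decomposition is:
Bags: B1 = {2, 3, 9, 11}  B2 = {2, 3, 7, 9}  B3 = {2, 4, 7, 9}  B4 = {2, 3, 10, 11}  B5 = {2, 5, 9, 11}  B6 = {2, 5, 6, 9}  B7 = {1, 2, 3, 11}  B8 = {4, 7, 8, 9}
Tree: B1–B2, B2–B3, B1–B4, B1–B5, B5–B6, B4–B7, B3–B8
Each bag holds 4 vertices, so the decomposition has width 3, which upper-bounds the treewidth. For the lower bound, the 4 vertices {4, 7, 8, 9} are pairwise adjacent, and any tree decomposition puts a clique entirely inside one bag — forcing width ≥ 3. Hence tw(G) = 3 exactly.

3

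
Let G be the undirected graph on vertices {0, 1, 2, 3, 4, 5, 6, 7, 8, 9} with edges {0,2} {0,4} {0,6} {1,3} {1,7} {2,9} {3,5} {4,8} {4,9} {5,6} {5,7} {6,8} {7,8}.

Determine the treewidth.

2

A width-2 tree decomposition is:
Bags: B1 = {1, 3, 5}  B2 = {1, 5, 7}  B3 = {5, 6, 7}  B4 = {6, 7, 8}  B5 = {0, 6, 8}  B6 = {0, 4, 8}  B7 = {0, 2, 4}  B8 = {2, 4, 9}
Tree: B1–B2, B2–B3, B3–B4, B4–B5, B5–B6, B6–B7, B7–B8
Each bag holds 3 vertices, so the decomposition has width 2, which upper-bounds the treewidth. Since 3–1–7–5–3 is a cycle in G, G is not acyclic. Forests are exactly the graphs of treewidth ≤ 1, so tw(G) ≥ 2. Therefore the treewidth is 2.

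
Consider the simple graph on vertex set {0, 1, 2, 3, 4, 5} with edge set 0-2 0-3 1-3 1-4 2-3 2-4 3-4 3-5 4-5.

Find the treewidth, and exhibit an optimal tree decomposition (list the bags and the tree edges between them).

The largest bag has 3 vertices, giving width 2; this decomposition certifies tw(G) ≤ 2. Conversely, {0, 2, 3} is a clique of size 3, and the vertices of any clique must share a bag in every tree decomposition; so some bag has ≥ 3 vertices and tw(G) ≥ 2. Therefore the treewidth is 2.

Treewidth 2.
One optimal decomposition is:
Bags: B1 = {1, 3, 4}  B2 = {2, 3, 4}  B3 = {0, 2, 3}  B4 = {3, 4, 5}
Tree: B1–B2, B2–B3, B1–B4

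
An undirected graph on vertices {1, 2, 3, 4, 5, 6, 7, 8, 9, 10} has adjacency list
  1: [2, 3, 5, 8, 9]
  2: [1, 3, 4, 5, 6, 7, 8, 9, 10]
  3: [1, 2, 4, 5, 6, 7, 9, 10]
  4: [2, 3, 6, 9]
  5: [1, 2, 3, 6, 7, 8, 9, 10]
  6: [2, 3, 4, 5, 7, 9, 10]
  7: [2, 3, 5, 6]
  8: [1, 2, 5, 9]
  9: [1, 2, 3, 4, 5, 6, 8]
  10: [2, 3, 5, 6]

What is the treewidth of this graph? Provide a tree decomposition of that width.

Treewidth 4.
One such decomposition:
Bags: B1 = {2, 3, 5, 6, 7}  B2 = {2, 3, 5, 6, 9}  B3 = {2, 3, 5, 6, 10}  B4 = {1, 2, 3, 5, 9}  B5 = {1, 2, 5, 8, 9}  B6 = {2, 3, 4, 6, 9}
Tree: B1–B2, B1–B3, B2–B4, B4–B5, B2–B6

The largest bag has 5 vertices, giving width 4; this decomposition certifies tw(G) ≤ 4. On the other hand G contains the 5-clique {1, 2, 5, 8, 9}. A clique must lie in a single bag of any decomposition, so no decomposition can have width below 4. The upper and lower bounds meet at 4, so that is the treewidth.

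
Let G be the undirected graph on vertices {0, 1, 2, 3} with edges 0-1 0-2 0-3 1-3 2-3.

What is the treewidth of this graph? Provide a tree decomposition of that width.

Every bag has size at most 3, so the width is 3 − 1 = 2 and tw(G) ≤ 2. For the lower bound, the 3 vertices {0, 1, 3} are pairwise adjacent, and any tree decomposition puts a clique entirely inside one bag — forcing width ≥ 2. Combining the bounds, tw(G) = 2.

Treewidth 2.
One such decomposition:
Bags: B1 = {0, 1, 3}  B2 = {0, 2, 3}
Tree: B1–B2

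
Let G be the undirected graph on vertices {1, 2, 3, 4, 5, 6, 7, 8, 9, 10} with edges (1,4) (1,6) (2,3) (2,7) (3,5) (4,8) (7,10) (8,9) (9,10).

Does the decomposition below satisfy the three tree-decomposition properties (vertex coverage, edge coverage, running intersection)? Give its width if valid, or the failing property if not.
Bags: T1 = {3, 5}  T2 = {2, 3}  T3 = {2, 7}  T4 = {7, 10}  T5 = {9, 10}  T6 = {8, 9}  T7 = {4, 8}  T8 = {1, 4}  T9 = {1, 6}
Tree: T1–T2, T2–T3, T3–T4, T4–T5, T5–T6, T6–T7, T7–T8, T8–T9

Vertex coverage: the bags together contain {1, 2, 3, 4, 5, 6, 7, 8, 9, 10}, the full vertex set. Edge coverage: each edge of G has both endpoints in at least one bag. Running intersection: for every vertex, the bags containing it form a connected subtree. All three properties hold, so this is a valid tree decomposition of width max|bag| − 1 = 1, and hence tw(G) ≤ 1.

Yes; width 1.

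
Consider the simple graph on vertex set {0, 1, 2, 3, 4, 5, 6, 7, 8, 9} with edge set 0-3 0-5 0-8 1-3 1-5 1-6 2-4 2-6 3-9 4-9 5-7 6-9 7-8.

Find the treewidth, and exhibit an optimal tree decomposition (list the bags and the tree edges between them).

Treewidth 2.
Bags: B1 = {0, 7, 8}  B2 = {0, 5, 7}  B3 = {0, 3, 5}  B4 = {1, 3, 5}  B5 = {1, 3, 9}  B6 = {1, 6, 9}  B7 = {4, 6, 9}  B8 = {2, 4, 6}
Tree: B1–B2, B2–B3, B3–B4, B4–B5, B5–B6, B6–B7, B7–B8

Every bag has size at most 3, so the width is 3 − 1 = 2 and tw(G) ≤ 2. The edges 8–7–5–0–8 form a cycle, so G is not a tree and its treewidth is at least 2. Hence tw(G) = 2 exactly.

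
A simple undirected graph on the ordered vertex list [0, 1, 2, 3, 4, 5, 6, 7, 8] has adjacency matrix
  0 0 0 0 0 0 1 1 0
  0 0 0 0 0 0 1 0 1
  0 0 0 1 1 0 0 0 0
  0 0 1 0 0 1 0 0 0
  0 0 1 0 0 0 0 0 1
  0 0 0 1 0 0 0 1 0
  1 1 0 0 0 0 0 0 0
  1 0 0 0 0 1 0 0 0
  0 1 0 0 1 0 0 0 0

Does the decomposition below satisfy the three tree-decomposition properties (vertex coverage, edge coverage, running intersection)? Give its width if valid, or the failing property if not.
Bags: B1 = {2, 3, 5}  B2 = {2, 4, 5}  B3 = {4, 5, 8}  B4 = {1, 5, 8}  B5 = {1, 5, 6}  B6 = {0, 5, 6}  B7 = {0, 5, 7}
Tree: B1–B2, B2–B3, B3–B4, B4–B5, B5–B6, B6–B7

Checking the three conditions: (i) the bags cover all of {0, 1, 2, 3, 4, 5, 6, 7, 8}; (ii) for each edge, some bag contains both endpoints; (iii) the bags containing any fixed vertex form a subtree. All hold, so the decomposition is valid with width 3 − 1 = 2.

Yes; width 2.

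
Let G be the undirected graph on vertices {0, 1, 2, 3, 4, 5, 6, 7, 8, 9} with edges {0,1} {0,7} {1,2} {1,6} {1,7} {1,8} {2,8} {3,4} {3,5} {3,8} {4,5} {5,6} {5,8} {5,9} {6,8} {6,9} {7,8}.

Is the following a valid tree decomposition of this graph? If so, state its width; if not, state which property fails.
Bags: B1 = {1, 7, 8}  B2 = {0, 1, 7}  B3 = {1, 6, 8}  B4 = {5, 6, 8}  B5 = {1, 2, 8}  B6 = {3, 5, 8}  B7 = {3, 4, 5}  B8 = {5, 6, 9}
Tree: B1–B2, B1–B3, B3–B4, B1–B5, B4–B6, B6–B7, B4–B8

Yes; width 2.

Vertex coverage: the bags together contain {0, 1, 2, 3, 4, 5, 6, 7, 8, 9}, the full vertex set. Edge coverage: each edge of G has both endpoints in at least one bag. Running intersection: for every vertex, the bags containing it form a connected subtree. All three properties hold, so this is a valid tree decomposition of width max|bag| − 1 = 2, and hence tw(G) ≤ 2.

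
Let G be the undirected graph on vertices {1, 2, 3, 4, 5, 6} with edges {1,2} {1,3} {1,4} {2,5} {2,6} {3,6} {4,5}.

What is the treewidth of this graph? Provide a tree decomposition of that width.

The largest bag has 3 vertices, giving width 2; this decomposition certifies tw(G) ≤ 2. For the lower bound, G contains the cycle 6–3–1–2–6, so G is not a forest; only forests have treewidth ≤ 1, hence tw(G) ≥ 2. Hence tw(G) = 2 exactly.

Treewidth 2.
Bags: B1 = {2, 3, 6}  B2 = {1, 2, 3}  B3 = {1, 2, 5}  B4 = {1, 4, 5}
Tree: B1–B2, B2–B3, B3–B4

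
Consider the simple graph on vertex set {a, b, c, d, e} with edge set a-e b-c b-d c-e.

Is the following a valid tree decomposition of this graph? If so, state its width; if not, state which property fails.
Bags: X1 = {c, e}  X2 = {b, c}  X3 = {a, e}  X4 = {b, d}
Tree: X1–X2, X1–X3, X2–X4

Yes; width 1.

Checking the three conditions: (i) the bags cover all of {a, b, c, d, e}; (ii) for each edge, some bag contains both endpoints; (iii) the bags containing any fixed vertex form a subtree. All hold, so the decomposition is valid with width 2 − 1 = 1.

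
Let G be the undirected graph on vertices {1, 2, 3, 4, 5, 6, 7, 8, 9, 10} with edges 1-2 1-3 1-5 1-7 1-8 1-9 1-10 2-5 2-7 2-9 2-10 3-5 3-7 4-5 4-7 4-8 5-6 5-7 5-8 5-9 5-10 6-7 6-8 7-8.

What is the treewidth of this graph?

3

A width-3 tree decomposition is:
Bags: B1 = {1, 3, 5, 7}  B2 = {1, 5, 7, 8}  B3 = {1, 2, 5, 7}  B4 = {4, 5, 7, 8}  B5 = {1, 2, 5, 9}  B6 = {1, 2, 5, 10}  B7 = {5, 6, 7, 8}
Tree: B1–B2, B1–B3, B2–B4, B3–B5, B3–B6, B4–B7
Each bag holds 4 vertices, so the decomposition has width 3, which upper-bounds the treewidth. Conversely, {1, 5, 7, 8} is a clique of size 4, and the vertices of any clique must share a bag in every tree decomposition; so some bag has ≥ 4 vertices and tw(G) ≥ 3. Hence tw(G) = 3 exactly.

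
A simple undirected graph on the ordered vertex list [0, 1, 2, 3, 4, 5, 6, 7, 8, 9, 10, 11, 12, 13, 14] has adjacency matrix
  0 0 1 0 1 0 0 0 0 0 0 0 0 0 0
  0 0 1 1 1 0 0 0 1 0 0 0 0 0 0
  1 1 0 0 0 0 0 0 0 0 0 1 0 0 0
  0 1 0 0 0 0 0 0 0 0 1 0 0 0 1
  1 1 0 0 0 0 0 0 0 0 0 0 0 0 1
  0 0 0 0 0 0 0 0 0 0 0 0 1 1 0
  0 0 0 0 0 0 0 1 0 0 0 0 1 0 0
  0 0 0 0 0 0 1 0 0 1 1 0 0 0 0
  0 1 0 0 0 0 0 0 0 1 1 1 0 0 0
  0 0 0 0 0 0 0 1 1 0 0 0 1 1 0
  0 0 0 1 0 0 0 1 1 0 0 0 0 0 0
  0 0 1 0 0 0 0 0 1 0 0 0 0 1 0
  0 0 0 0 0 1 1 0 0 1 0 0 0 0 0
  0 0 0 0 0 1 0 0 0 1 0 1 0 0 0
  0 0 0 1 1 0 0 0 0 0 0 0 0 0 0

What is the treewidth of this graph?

A width-3 tree decomposition is:
Bags: B1 = {5, 6, 12, 13}  B2 = {6, 9, 12, 13}  B3 = {6, 7, 9, 13}  B4 = {7, 9, 11, 13}  B5 = {7, 8, 9, 11}  B6 = {7, 8, 10, 11}  B7 = {2, 8, 10, 11}  B8 = {1, 2, 8, 10}  B9 = {1, 2, 3, 10}  B10 = {0, 1, 2, 3}  B11 = {0, 1, 3, 4}  B12 = {0, 3, 4, 14}
Tree: B1–B2, B2–B3, B3–B4, B4–B5, B5–B6, B6–B7, B7–B8, B8–B9, B9–B10, B10–B11, B11–B12
Every bag has size at most 4, so the width is 4 − 1 = 3 and tw(G) ≤ 3. For the lower bound: the 4 vertex sets {5,6,12}, {13}, {9}, {7,8,10,11} are disjoint, each induces a connected subgraph, and every pair is joined by at least one edge of G. Contracting each set to a single vertex therefore yields K_{4} as a minor, and since treewidth is minor-monotone, tw(G) ≥ tw(K_{4}) = 3. The upper and lower bounds meet at 3, so that is the treewidth.

3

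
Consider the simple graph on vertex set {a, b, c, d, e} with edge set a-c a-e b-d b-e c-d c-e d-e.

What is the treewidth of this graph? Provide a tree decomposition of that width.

Treewidth 2.
One such decomposition:
Bags: B1 = {c, d, e}  B2 = {b, d, e}  B3 = {a, c, e}
Tree: B1–B2, B1–B3

The largest bag has 3 vertices, giving width 2; this decomposition certifies tw(G) ≤ 2. For the lower bound, the 3 vertices {c, d, e} are pairwise adjacent, and any tree decomposition puts a clique entirely inside one bag — forcing width ≥ 2. The upper and lower bounds meet at 2, so that is the treewidth.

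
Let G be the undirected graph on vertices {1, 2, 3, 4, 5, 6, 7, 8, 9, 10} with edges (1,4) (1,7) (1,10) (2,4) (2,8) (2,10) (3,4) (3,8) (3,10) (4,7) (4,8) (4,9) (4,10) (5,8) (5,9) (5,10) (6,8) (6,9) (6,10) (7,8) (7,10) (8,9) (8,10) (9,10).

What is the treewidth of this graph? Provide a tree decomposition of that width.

Every bag has size at most 4, so the width is 4 − 1 = 3 and tw(G) ≤ 3. Conversely, {4, 8, 9, 10} is a clique of size 4, and the vertices of any clique must share a bag in every tree decomposition; so some bag has ≥ 4 vertices and tw(G) ≥ 3. The upper and lower bounds meet at 3, so that is the treewidth.

Treewidth 3.
One optimal decomposition is:
Bags: B1 = {6, 8, 9, 10}  B2 = {4, 8, 9, 10}  B3 = {3, 4, 8, 10}  B4 = {2, 4, 8, 10}  B5 = {5, 8, 9, 10}  B6 = {4, 7, 8, 10}  B7 = {1, 4, 7, 10}
Tree: B1–B2, B2–B3, B2–B4, B1–B5, B3–B6, B6–B7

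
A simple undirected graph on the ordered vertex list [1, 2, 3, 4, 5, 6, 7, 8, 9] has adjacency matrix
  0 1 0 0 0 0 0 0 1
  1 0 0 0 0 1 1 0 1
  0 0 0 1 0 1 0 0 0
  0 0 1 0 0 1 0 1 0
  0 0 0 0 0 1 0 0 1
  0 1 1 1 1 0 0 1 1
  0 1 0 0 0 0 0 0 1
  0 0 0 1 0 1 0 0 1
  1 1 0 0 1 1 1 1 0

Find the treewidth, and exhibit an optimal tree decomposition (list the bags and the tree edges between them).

Treewidth 2.
One such decomposition:
Bags: B1 = {6, 8, 9}  B2 = {2, 6, 9}  B3 = {4, 6, 8}  B4 = {2, 7, 9}  B5 = {3, 4, 6}  B6 = {5, 6, 9}  B7 = {1, 2, 9}
Tree: B1–B2, B1–B3, B2–B4, B3–B5, B2–B6, B4–B7

Every bag has size at most 3, so the width is 3 − 1 = 2 and tw(G) ≤ 2. For the lower bound, the 3 vertices {1, 2, 9} are pairwise adjacent, and any tree decomposition puts a clique entirely inside one bag — forcing width ≥ 2. The upper and lower bounds meet at 2, so that is the treewidth.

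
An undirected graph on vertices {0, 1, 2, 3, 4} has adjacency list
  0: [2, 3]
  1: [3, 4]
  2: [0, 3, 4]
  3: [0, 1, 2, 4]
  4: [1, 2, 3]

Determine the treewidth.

A width-2 tree decomposition is:
Bags: B1 = {2, 3, 4}  B2 = {0, 2, 3}  B3 = {1, 3, 4}
Tree: B1–B2, B1–B3
The largest bag has 3 vertices, giving width 2; this decomposition certifies tw(G) ≤ 2. Conversely, {1, 3, 4} is a clique of size 3, and the vertices of any clique must share a bag in every tree decomposition; so some bag has ≥ 3 vertices and tw(G) ≥ 2. Therefore the treewidth is 2.

2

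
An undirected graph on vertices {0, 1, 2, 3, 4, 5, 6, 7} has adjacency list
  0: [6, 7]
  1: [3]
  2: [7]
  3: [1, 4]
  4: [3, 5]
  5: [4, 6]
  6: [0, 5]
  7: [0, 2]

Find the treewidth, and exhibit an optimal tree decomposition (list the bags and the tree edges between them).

Treewidth 1.
Bags: B1 = {2, 7}  B2 = {0, 7}  B3 = {0, 6}  B4 = {5, 6}  B5 = {4, 5}  B6 = {3, 4}  B7 = {1, 3}
Tree: B1–B2, B2–B3, B3–B4, B4–B5, B5–B6, B6–B7

The largest bag has 2 vertices, giving width 1; this decomposition certifies tw(G) ≤ 1. Any graph with an edge has treewidth ≥ 1, and G has the edge 2–7. Combining the bounds, tw(G) = 1.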